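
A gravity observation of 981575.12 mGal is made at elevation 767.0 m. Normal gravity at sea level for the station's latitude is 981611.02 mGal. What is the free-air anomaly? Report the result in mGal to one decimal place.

Free-air correction = 0.3086 × 767.0 = 236.70 mGal
Free-air anomaly = 981575.12 − 981611.02 + (236.70) = 200.80 mGal

200.8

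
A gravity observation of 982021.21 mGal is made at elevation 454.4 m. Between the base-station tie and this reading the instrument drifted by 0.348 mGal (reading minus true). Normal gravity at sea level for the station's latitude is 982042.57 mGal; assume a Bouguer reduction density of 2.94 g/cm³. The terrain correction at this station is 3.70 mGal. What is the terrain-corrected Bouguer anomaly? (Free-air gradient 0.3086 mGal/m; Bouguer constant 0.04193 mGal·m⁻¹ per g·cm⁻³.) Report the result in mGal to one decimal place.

66.2

Drift-corrected reading = 982021.21 − (0.348) = 982020.862 mGal
Free-air correction = 0.3086 × 454.4 = 140.23 mGal
Free-air anomaly = 982020.862 − 982042.57 + (140.23) = 118.522 mGal
Bouguer slab correction = 0.04193 × 2.94 × 454.4 = 56.02 mGal
Simple Bouguer anomaly = 118.522 − (56.02) = 62.502 mGal
Complete Bouguer anomaly = 62.502 + 3.70 = 66.202 mGal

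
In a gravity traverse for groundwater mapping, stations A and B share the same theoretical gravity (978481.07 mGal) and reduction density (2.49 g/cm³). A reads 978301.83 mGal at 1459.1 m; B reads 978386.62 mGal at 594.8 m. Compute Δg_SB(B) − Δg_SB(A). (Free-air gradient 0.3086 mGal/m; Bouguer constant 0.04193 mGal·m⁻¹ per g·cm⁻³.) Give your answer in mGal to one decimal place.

-91.7

Δg_SB(A) = 978301.83 − 978481.07 + 0.3086×1459.1 − 0.04193×2.49×1459.1 = 118.70 mGal
Δg_SB(B) = 978386.62 − 978481.07 + 0.3086×594.8 − 0.04193×2.49×594.8 = 27.00 mGal
Difference = 27.00 − (118.70) = -91.70 mGal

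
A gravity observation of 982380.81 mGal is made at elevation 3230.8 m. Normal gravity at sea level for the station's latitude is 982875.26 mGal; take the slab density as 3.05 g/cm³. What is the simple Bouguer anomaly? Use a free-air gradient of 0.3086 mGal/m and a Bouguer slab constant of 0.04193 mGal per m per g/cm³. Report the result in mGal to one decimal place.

89.4

Free-air correction = 0.3086 × 3230.8 = 997.02 mGal
Free-air anomaly = 982380.81 − 982875.26 + (997.02) = 502.57 mGal
Bouguer slab correction = 0.04193 × 3.05 × 3230.8 = 413.18 mGal
Simple Bouguer anomaly = 502.57 − (413.18) = 89.39 mGal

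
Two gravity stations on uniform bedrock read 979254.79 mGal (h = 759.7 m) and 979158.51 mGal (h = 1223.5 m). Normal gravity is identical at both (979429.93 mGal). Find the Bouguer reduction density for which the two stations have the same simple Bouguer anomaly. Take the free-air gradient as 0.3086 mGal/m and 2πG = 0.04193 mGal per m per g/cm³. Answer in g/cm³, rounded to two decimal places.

Δg_obs = 979158.51 − 979254.79 = -96.28 mGal over Δh = 1223.5 − 759.7 = 463.8 m
Equal Bouguer anomalies ⇒ Δg_obs + (0.3086 − 0.04193ρ)·Δh = 0
0.3086 − 0.04193ρ = −Δg_obs/Δh = 0.20759
ρ = (0.3086 − 0.20759) / 0.04193 = 2.41 g/cm³

2.41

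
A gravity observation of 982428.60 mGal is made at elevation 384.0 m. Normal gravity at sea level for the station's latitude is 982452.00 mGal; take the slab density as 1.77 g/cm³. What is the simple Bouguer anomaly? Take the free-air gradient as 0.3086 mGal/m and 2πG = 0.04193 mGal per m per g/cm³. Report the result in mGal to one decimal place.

66.6

Free-air correction = 0.3086 × 384.0 = 118.50 mGal
Free-air anomaly = 982428.60 − 982452.00 + (118.50) = 95.10 mGal
Bouguer slab correction = 0.04193 × 1.77 × 384.0 = 28.50 mGal
Simple Bouguer anomaly = 95.10 − (28.50) = 66.60 mGal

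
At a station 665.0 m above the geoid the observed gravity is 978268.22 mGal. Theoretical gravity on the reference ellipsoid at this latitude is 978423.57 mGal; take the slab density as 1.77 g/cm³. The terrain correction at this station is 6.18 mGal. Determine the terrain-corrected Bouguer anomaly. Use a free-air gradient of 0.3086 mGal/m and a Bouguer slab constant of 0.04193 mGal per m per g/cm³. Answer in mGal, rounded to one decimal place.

Free-air correction = 0.3086 × 665.0 = 205.22 mGal
Free-air anomaly = 978268.22 − 978423.57 + (205.22) = 49.87 mGal
Bouguer slab correction = 0.04193 × 1.77 × 665.0 = 49.35 mGal
Simple Bouguer anomaly = 49.87 − (49.35) = 0.52 mGal
Complete Bouguer anomaly = 0.52 + 6.18 = 6.70 mGal

6.7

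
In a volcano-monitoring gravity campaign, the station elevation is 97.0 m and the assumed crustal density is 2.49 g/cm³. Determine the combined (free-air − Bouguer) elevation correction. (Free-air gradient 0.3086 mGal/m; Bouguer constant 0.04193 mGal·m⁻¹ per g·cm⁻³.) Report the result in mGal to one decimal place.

19.8

Combined gradient = 0.3086 − 0.04193 × 2.49 = 0.2041943 mGal/m
Combined elevation correction = 0.2041943 × 97.0 = 19.8 mGal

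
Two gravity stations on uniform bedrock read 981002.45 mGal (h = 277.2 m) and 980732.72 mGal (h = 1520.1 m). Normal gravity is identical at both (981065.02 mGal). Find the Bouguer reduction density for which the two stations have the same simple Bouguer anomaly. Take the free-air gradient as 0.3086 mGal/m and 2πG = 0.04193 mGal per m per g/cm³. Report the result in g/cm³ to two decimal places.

Δg_obs = 980732.72 − 981002.45 = -269.73 mGal over Δh = 1520.1 − 277.2 = 1242.9 m
Equal Bouguer anomalies ⇒ Δg_obs + (0.3086 − 0.04193ρ)·Δh = 0
0.3086 − 0.04193ρ = −Δg_obs/Δh = 0.21702
ρ = (0.3086 − 0.21702) / 0.04193 = 2.18 g/cm³

2.18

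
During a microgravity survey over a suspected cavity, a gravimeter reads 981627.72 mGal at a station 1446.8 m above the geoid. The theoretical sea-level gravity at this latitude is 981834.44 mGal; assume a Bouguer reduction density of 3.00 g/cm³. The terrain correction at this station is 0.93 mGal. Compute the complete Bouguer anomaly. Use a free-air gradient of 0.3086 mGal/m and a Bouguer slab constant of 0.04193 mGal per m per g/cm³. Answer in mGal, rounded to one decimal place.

58.7

Free-air correction = 0.3086 × 1446.8 = 446.48 mGal
Free-air anomaly = 981627.72 − 981834.44 + (446.48) = 239.76 mGal
Bouguer slab correction = 0.04193 × 3.00 × 1446.8 = 181.99 mGal
Simple Bouguer anomaly = 239.76 − (181.99) = 57.77 mGal
Complete Bouguer anomaly = 57.77 + 0.93 = 58.70 mGal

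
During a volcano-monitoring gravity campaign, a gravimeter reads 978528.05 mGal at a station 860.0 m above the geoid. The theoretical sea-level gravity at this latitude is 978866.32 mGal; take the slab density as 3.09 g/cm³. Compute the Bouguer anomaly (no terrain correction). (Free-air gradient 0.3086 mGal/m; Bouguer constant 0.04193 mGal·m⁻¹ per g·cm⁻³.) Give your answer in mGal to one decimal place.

Free-air correction = 0.3086 × 860.0 = 265.40 mGal
Free-air anomaly = 978528.05 − 978866.32 + (265.40) = -72.87 mGal
Bouguer slab correction = 0.04193 × 3.09 × 860.0 = 111.42 mGal
Simple Bouguer anomaly = -72.87 − (111.42) = -184.29 mGal

-184.3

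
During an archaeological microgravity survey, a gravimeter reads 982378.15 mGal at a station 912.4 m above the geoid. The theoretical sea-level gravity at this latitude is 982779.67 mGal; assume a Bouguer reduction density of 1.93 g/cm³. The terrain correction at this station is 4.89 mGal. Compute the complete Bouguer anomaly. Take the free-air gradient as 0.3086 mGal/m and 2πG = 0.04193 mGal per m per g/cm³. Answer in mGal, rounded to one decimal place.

Free-air correction = 0.3086 × 912.4 = 281.57 mGal
Free-air anomaly = 982378.15 − 982779.67 + (281.57) = -119.95 mGal
Bouguer slab correction = 0.04193 × 1.93 × 912.4 = 73.84 mGal
Simple Bouguer anomaly = -119.95 − (73.84) = -193.79 mGal
Complete Bouguer anomaly = -193.79 + 4.89 = -188.90 mGal

-188.9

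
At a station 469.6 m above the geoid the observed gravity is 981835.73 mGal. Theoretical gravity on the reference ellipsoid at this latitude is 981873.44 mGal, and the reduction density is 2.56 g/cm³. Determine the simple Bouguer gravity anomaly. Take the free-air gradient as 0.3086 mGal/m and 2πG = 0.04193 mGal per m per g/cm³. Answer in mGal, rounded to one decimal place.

Free-air correction = 0.3086 × 469.6 = 144.92 mGal
Free-air anomaly = 981835.73 − 981873.44 + (144.92) = 107.21 mGal
Bouguer slab correction = 0.04193 × 2.56 × 469.6 = 50.41 mGal
Simple Bouguer anomaly = 107.21 − (50.41) = 56.80 mGal

56.8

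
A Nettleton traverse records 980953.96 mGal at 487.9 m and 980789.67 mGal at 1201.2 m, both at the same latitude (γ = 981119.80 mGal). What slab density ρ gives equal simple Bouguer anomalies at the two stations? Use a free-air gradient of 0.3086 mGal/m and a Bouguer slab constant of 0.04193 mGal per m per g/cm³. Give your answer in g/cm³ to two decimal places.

Δg_obs = 980789.67 − 980953.96 = -164.29 mGal over Δh = 1201.2 − 487.9 = 713.3 m
Equal Bouguer anomalies ⇒ Δg_obs + (0.3086 − 0.04193ρ)·Δh = 0
0.3086 − 0.04193ρ = −Δg_obs/Δh = 0.23032
ρ = (0.3086 − 0.23032) / 0.04193 = 1.87 g/cm³

1.87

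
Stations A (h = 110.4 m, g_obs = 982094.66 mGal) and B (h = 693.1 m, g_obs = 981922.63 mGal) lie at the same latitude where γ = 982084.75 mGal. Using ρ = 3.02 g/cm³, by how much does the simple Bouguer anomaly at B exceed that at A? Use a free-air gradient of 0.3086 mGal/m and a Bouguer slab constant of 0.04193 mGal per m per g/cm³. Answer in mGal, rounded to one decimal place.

Δg_SB(A) = 982094.66 − 982084.75 + 0.3086×110.4 − 0.04193×3.02×110.4 = 30.00 mGal
Δg_SB(B) = 981922.63 − 982084.75 + 0.3086×693.1 − 0.04193×3.02×693.1 = -36.00 mGal
Difference = -36.00 − (30.00) = -66.00 mGal

-66.0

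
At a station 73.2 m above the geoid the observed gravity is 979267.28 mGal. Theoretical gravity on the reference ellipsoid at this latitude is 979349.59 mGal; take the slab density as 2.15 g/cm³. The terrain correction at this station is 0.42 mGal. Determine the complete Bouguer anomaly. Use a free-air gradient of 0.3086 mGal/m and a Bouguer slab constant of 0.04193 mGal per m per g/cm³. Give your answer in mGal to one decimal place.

Free-air correction = 0.3086 × 73.2 = 22.59 mGal
Free-air anomaly = 979267.28 − 979349.59 + (22.59) = -59.72 mGal
Bouguer slab correction = 0.04193 × 2.15 × 73.2 = 6.60 mGal
Simple Bouguer anomaly = -59.72 − (6.60) = -66.32 mGal
Complete Bouguer anomaly = -66.32 + 0.42 = -65.90 mGal

-65.9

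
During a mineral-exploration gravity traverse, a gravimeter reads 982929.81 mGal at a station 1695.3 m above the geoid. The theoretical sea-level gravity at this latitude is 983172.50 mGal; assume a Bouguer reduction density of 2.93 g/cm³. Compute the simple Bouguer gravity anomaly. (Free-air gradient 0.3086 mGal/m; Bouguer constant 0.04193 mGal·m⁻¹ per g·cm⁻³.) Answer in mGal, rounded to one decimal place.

72.2

Free-air correction = 0.3086 × 1695.3 = 523.17 mGal
Free-air anomaly = 982929.81 − 983172.50 + (523.17) = 280.48 mGal
Bouguer slab correction = 0.04193 × 2.93 × 1695.3 = 208.28 mGal
Simple Bouguer anomaly = 280.48 − (208.28) = 72.20 mGal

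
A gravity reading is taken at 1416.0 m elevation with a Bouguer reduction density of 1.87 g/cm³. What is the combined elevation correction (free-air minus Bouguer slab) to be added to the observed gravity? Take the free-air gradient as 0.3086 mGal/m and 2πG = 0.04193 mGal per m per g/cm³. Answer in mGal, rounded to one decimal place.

Combined gradient = 0.3086 − 0.04193 × 1.87 = 0.2301909 mGal/m
Combined elevation correction = 0.2301909 × 1416.0 = 326.0 mGal

326.0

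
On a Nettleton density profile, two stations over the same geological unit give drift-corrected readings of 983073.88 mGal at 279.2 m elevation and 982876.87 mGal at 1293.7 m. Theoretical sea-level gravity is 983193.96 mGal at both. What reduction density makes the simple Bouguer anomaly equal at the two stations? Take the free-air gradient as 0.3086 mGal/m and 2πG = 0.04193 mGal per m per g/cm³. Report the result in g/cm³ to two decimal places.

2.73

Δg_obs = 982876.87 − 983073.88 = -197.01 mGal over Δh = 1293.7 − 279.2 = 1014.5 m
Equal Bouguer anomalies ⇒ Δg_obs + (0.3086 − 0.04193ρ)·Δh = 0
0.3086 − 0.04193ρ = −Δg_obs/Δh = 0.19419
ρ = (0.3086 − 0.19419) / 0.04193 = 2.73 g/cm³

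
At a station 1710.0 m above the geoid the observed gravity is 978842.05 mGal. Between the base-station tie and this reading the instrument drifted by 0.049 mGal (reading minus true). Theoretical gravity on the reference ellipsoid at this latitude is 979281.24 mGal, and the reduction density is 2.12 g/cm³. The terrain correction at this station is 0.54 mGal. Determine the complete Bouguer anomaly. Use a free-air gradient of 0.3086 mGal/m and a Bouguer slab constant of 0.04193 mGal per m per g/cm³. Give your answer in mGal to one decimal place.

-63.0

Drift-corrected reading = 978842.05 − (0.049) = 978842.001 mGal
Free-air correction = 0.3086 × 1710.0 = 527.71 mGal
Free-air anomaly = 978842.001 − 979281.24 + (527.71) = 88.471 mGal
Bouguer slab correction = 0.04193 × 2.12 × 1710.0 = 152.00 mGal
Simple Bouguer anomaly = 88.471 − (152.00) = -63.529 mGal
Complete Bouguer anomaly = -63.529 + 0.54 = -62.989 mGal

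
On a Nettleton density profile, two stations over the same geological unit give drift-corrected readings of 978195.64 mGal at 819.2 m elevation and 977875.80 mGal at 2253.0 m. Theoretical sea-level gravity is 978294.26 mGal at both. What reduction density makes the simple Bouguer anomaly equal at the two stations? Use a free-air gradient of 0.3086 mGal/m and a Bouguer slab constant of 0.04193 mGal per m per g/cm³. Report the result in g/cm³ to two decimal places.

2.04

Δg_obs = 977875.80 − 978195.64 = -319.84 mGal over Δh = 2253.0 − 819.2 = 1433.8 m
Equal Bouguer anomalies ⇒ Δg_obs + (0.3086 − 0.04193ρ)·Δh = 0
0.3086 − 0.04193ρ = −Δg_obs/Δh = 0.22307
ρ = (0.3086 − 0.22307) / 0.04193 = 2.04 g/cm³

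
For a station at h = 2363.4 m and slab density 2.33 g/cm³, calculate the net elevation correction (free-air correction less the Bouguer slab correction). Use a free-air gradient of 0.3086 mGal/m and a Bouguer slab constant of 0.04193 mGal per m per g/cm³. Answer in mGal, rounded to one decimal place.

498.4

Combined gradient = 0.3086 − 0.04193 × 2.33 = 0.2109031 mGal/m
Combined elevation correction = 0.2109031 × 2363.4 = 498.4 mGal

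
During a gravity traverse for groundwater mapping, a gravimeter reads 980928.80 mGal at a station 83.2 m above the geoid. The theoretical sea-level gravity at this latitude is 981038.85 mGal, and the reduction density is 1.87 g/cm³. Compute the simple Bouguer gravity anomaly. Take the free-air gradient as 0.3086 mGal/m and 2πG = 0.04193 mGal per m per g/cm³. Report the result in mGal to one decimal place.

-90.9

Free-air correction = 0.3086 × 83.2 = 25.68 mGal
Free-air anomaly = 980928.80 − 981038.85 + (25.68) = -84.37 mGal
Bouguer slab correction = 0.04193 × 1.87 × 83.2 = 6.52 mGal
Simple Bouguer anomaly = -84.37 − (6.52) = -90.89 mGal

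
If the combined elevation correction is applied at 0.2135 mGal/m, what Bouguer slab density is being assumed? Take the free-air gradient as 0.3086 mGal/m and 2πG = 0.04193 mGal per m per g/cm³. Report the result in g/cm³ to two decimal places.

2.27

0.2135 = 0.3086 − 0.04193 × ρ
ρ = (0.3086 − 0.2135) / 0.04193 = 2.27 g/cm³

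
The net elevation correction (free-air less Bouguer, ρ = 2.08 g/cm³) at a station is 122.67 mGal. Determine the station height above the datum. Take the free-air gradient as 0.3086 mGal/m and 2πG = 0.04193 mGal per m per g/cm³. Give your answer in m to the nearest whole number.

554

Combined gradient = 0.3086 − 0.04193 × 2.08 = 0.2213856 mGal/m
h = 122.67 / 0.2213856 = 554.10 m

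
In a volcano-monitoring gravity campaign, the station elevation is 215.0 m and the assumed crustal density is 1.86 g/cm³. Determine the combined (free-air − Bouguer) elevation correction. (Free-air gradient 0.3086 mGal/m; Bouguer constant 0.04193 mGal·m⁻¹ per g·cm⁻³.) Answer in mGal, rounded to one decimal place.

Combined gradient = 0.3086 − 0.04193 × 1.86 = 0.2306102 mGal/m
Combined elevation correction = 0.2306102 × 215.0 = 49.6 mGal

49.6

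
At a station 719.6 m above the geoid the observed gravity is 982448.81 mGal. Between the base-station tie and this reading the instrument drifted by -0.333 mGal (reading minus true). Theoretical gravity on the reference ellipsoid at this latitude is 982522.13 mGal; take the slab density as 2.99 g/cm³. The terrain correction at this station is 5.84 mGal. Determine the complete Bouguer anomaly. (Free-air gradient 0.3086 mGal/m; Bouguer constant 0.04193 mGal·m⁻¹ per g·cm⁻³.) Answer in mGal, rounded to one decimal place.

Drift-corrected reading = 982448.81 − (-0.333) = 982449.143 mGal
Free-air correction = 0.3086 × 719.6 = 222.07 mGal
Free-air anomaly = 982449.143 − 982522.13 + (222.07) = 149.083 mGal
Bouguer slab correction = 0.04193 × 2.99 × 719.6 = 90.22 mGal
Simple Bouguer anomaly = 149.083 − (90.22) = 58.863 mGal
Complete Bouguer anomaly = 58.863 + 5.84 = 64.703 mGal

64.7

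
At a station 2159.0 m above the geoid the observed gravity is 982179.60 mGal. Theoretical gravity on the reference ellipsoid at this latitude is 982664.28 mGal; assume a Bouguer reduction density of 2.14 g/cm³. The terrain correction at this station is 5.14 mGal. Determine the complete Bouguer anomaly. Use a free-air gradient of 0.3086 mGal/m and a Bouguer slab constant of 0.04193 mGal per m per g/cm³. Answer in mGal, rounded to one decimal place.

Free-air correction = 0.3086 × 2159.0 = 666.27 mGal
Free-air anomaly = 982179.60 − 982664.28 + (666.27) = 181.59 mGal
Bouguer slab correction = 0.04193 × 2.14 × 2159.0 = 193.73 mGal
Simple Bouguer anomaly = 181.59 − (193.73) = -12.14 mGal
Complete Bouguer anomaly = -12.14 + 5.14 = -7.00 mGal

-7.0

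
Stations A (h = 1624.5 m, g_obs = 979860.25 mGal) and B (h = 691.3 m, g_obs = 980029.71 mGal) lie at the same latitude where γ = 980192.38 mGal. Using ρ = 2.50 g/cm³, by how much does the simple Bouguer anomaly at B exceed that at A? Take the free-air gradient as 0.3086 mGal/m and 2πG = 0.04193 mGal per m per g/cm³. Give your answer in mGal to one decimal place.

Δg_SB(A) = 979860.25 − 980192.38 + 0.3086×1624.5 − 0.04193×2.50×1624.5 = -1.10 mGal
Δg_SB(B) = 980029.71 − 980192.38 + 0.3086×691.3 − 0.04193×2.50×691.3 = -21.80 mGal
Difference = -21.80 − (-1.10) = -20.70 mGal

-20.7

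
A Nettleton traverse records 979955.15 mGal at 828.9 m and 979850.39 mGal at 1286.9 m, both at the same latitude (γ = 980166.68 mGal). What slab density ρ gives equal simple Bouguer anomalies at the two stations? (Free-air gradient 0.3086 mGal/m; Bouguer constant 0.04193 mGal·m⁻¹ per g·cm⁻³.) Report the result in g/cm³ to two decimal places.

Δg_obs = 979850.39 − 979955.15 = -104.76 mGal over Δh = 1286.9 − 828.9 = 458.0 m
Equal Bouguer anomalies ⇒ Δg_obs + (0.3086 − 0.04193ρ)·Δh = 0
0.3086 − 0.04193ρ = −Δg_obs/Δh = 0.22873
ρ = (0.3086 − 0.22873) / 0.04193 = 1.90 g/cm³

1.90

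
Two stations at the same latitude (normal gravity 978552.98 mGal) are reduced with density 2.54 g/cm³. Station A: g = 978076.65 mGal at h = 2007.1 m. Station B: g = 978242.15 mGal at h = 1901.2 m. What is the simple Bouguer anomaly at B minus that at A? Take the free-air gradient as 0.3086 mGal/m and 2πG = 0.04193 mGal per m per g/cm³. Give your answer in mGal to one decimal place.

Δg_SB(A) = 978076.65 − 978552.98 + 0.3086×2007.1 − 0.04193×2.54×2007.1 = -70.70 mGal
Δg_SB(B) = 978242.15 − 978552.98 + 0.3086×1901.2 − 0.04193×2.54×1901.2 = 73.40 mGal
Difference = 73.40 − (-70.70) = 144.10 mGal

144.1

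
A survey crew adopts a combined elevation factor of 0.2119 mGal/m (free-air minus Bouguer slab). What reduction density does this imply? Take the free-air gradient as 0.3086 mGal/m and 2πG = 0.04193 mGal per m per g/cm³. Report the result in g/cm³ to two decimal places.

0.2119 = 0.3086 − 0.04193 × ρ
ρ = (0.3086 − 0.2119) / 0.04193 = 2.31 g/cm³

2.31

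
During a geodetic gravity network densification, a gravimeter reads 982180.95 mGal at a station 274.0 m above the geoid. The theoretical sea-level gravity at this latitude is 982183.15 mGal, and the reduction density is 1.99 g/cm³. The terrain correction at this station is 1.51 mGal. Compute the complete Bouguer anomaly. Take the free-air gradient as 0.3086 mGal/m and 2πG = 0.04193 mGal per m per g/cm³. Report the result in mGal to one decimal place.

61.0

Free-air correction = 0.3086 × 274.0 = 84.56 mGal
Free-air anomaly = 982180.95 − 982183.15 + (84.56) = 82.36 mGal
Bouguer slab correction = 0.04193 × 1.99 × 274.0 = 22.86 mGal
Simple Bouguer anomaly = 82.36 − (22.86) = 59.50 mGal
Complete Bouguer anomaly = 59.50 + 1.51 = 61.01 mGal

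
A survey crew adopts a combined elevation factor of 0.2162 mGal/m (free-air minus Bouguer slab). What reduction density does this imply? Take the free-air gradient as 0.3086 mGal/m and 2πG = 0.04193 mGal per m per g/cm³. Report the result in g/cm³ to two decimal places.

2.20

0.2162 = 0.3086 − 0.04193 × ρ
ρ = (0.3086 − 0.2162) / 0.04193 = 2.20 g/cm³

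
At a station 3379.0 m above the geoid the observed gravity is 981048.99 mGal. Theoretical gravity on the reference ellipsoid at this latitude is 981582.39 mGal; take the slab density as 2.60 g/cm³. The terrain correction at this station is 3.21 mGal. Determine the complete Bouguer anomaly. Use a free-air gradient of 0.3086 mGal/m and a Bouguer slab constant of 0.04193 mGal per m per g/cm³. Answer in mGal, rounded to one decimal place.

Free-air correction = 0.3086 × 3379.0 = 1042.76 mGal
Free-air anomaly = 981048.99 − 981582.39 + (1042.76) = 509.36 mGal
Bouguer slab correction = 0.04193 × 2.60 × 3379.0 = 368.37 mGal
Simple Bouguer anomaly = 509.36 − (368.37) = 140.99 mGal
Complete Bouguer anomaly = 140.99 + 3.21 = 144.20 mGal

144.2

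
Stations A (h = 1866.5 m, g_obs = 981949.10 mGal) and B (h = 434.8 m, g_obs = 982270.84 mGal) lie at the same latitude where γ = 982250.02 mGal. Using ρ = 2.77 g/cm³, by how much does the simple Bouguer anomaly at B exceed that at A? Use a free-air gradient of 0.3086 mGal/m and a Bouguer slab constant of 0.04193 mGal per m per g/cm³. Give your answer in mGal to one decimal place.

46.2

Δg_SB(A) = 981949.10 − 982250.02 + 0.3086×1866.5 − 0.04193×2.77×1866.5 = 58.30 mGal
Δg_SB(B) = 982270.84 − 982250.02 + 0.3086×434.8 − 0.04193×2.77×434.8 = 104.50 mGal
Difference = 104.50 − (58.30) = 46.20 mGal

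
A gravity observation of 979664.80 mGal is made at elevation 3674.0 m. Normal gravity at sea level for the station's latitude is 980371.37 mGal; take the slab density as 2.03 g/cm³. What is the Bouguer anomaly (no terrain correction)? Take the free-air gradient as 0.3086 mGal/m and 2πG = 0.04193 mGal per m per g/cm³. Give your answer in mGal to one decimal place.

Free-air correction = 0.3086 × 3674.0 = 1133.80 mGal
Free-air anomaly = 979664.80 − 980371.37 + (1133.80) = 427.23 mGal
Bouguer slab correction = 0.04193 × 2.03 × 3674.0 = 312.72 mGal
Simple Bouguer anomaly = 427.23 − (312.72) = 114.51 mGal

114.5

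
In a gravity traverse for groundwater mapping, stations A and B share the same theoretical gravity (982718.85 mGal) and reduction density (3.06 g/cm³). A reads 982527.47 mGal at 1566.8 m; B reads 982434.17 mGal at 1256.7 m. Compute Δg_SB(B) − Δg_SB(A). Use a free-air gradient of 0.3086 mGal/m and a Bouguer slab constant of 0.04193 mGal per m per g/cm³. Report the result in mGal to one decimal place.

-149.2

Δg_SB(A) = 982527.47 − 982718.85 + 0.3086×1566.8 − 0.04193×3.06×1566.8 = 91.10 mGal
Δg_SB(B) = 982434.17 − 982718.85 + 0.3086×1256.7 − 0.04193×3.06×1256.7 = -58.10 mGal
Difference = -58.10 − (91.10) = -149.20 mGal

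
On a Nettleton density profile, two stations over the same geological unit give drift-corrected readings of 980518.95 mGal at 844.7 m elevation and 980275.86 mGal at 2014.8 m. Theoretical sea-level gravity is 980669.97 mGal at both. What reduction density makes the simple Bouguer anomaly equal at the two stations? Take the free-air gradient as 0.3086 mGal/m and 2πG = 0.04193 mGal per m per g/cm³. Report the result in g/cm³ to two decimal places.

Δg_obs = 980275.86 − 980518.95 = -243.09 mGal over Δh = 2014.8 − 844.7 = 1170.1 m
Equal Bouguer anomalies ⇒ Δg_obs + (0.3086 − 0.04193ρ)·Δh = 0
0.3086 − 0.04193ρ = −Δg_obs/Δh = 0.20775
ρ = (0.3086 − 0.20775) / 0.04193 = 2.41 g/cm³

2.41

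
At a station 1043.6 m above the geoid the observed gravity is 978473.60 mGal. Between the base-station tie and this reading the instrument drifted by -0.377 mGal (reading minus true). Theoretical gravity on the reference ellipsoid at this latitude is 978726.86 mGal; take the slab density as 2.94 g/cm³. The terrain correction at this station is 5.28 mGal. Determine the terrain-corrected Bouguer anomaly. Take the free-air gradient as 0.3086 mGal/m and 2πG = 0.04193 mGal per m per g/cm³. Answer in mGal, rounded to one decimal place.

-54.2

Drift-corrected reading = 978473.60 − (-0.377) = 978473.977 mGal
Free-air correction = 0.3086 × 1043.6 = 322.05 mGal
Free-air anomaly = 978473.977 − 978726.86 + (322.05) = 69.167 mGal
Bouguer slab correction = 0.04193 × 2.94 × 1043.6 = 128.65 mGal
Simple Bouguer anomaly = 69.167 − (128.65) = -59.483 mGal
Complete Bouguer anomaly = -59.483 + 5.28 = -54.203 mGal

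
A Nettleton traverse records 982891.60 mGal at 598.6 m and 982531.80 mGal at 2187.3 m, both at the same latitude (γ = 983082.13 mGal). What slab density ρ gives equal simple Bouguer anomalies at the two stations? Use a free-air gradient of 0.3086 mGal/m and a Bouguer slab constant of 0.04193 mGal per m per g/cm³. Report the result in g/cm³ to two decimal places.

Δg_obs = 982531.80 − 982891.60 = -359.80 mGal over Δh = 2187.3 − 598.6 = 1588.7 m
Equal Bouguer anomalies ⇒ Δg_obs + (0.3086 − 0.04193ρ)·Δh = 0
0.3086 − 0.04193ρ = −Δg_obs/Δh = 0.22647
ρ = (0.3086 − 0.22647) / 0.04193 = 1.96 g/cm³

1.96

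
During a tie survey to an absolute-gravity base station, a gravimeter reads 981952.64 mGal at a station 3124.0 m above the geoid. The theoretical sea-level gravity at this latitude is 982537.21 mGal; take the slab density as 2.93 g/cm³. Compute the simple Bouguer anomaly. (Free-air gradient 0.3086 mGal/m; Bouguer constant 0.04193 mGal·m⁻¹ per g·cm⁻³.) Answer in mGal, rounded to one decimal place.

Free-air correction = 0.3086 × 3124.0 = 964.07 mGal
Free-air anomaly = 981952.64 − 982537.21 + (964.07) = 379.50 mGal
Bouguer slab correction = 0.04193 × 2.93 × 3124.0 = 383.80 mGal
Simple Bouguer anomaly = 379.50 − (383.80) = -4.30 mGal

-4.3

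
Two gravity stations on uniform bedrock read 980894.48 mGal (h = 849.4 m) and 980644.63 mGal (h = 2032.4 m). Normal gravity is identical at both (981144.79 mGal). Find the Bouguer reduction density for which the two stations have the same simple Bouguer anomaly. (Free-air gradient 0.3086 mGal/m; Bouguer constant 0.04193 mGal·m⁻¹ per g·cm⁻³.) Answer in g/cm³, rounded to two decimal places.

Δg_obs = 980644.63 − 980894.48 = -249.85 mGal over Δh = 2032.4 − 849.4 = 1183.0 m
Equal Bouguer anomalies ⇒ Δg_obs + (0.3086 − 0.04193ρ)·Δh = 0
0.3086 − 0.04193ρ = −Δg_obs/Δh = 0.21120
ρ = (0.3086 − 0.21120) / 0.04193 = 2.32 g/cm³

2.32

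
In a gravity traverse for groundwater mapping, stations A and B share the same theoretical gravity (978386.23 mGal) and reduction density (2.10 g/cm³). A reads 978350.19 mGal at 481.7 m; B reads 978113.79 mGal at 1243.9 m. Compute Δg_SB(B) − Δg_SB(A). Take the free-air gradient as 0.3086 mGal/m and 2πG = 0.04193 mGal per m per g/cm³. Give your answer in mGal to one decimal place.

-68.3

Δg_SB(A) = 978350.19 − 978386.23 + 0.3086×481.7 − 0.04193×2.10×481.7 = 70.20 mGal
Δg_SB(B) = 978113.79 − 978386.23 + 0.3086×1243.9 − 0.04193×2.10×1243.9 = 1.90 mGal
Difference = 1.90 − (70.20) = -68.30 mGal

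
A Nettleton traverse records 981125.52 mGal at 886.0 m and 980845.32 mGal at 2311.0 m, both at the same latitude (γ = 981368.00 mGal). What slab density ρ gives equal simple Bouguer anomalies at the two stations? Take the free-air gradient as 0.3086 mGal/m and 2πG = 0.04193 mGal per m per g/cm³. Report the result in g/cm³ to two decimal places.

2.67

Δg_obs = 980845.32 − 981125.52 = -280.20 mGal over Δh = 2311.0 − 886.0 = 1425.0 m
Equal Bouguer anomalies ⇒ Δg_obs + (0.3086 − 0.04193ρ)·Δh = 0
0.3086 − 0.04193ρ = −Δg_obs/Δh = 0.19663
ρ = (0.3086 − 0.19663) / 0.04193 = 2.67 g/cm³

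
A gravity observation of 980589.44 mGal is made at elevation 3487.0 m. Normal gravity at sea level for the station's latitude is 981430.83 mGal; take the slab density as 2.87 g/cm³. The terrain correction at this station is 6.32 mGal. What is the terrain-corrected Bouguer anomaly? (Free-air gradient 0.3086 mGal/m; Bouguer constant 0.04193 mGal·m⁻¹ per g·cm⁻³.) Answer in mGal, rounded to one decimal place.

-178.6

Free-air correction = 0.3086 × 3487.0 = 1076.09 mGal
Free-air anomaly = 980589.44 − 981430.83 + (1076.09) = 234.70 mGal
Bouguer slab correction = 0.04193 × 2.87 × 3487.0 = 419.62 mGal
Simple Bouguer anomaly = 234.70 − (419.62) = -184.92 mGal
Complete Bouguer anomaly = -184.92 + 6.32 = -178.60 mGal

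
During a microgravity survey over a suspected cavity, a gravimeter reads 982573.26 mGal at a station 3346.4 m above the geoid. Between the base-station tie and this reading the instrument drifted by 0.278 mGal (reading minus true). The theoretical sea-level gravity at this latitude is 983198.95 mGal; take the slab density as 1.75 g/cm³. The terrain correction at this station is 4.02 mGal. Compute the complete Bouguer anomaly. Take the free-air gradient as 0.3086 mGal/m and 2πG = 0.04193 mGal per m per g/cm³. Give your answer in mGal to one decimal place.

Drift-corrected reading = 982573.26 − (0.278) = 982572.982 mGal
Free-air correction = 0.3086 × 3346.4 = 1032.70 mGal
Free-air anomaly = 982572.982 − 983198.95 + (1032.70) = 406.732 mGal
Bouguer slab correction = 0.04193 × 1.75 × 3346.4 = 245.55 mGal
Simple Bouguer anomaly = 406.732 − (245.55) = 161.182 mGal
Complete Bouguer anomaly = 161.182 + 4.02 = 165.202 mGal

165.2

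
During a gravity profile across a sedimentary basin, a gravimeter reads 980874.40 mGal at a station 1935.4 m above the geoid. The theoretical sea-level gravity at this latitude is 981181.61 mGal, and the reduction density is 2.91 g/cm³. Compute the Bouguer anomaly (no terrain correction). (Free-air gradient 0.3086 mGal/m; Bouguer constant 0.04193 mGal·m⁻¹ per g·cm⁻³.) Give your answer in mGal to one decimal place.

53.9

Free-air correction = 0.3086 × 1935.4 = 597.26 mGal
Free-air anomaly = 980874.40 − 981181.61 + (597.26) = 290.05 mGal
Bouguer slab correction = 0.04193 × 2.91 × 1935.4 = 236.15 mGal
Simple Bouguer anomaly = 290.05 − (236.15) = 53.90 mGal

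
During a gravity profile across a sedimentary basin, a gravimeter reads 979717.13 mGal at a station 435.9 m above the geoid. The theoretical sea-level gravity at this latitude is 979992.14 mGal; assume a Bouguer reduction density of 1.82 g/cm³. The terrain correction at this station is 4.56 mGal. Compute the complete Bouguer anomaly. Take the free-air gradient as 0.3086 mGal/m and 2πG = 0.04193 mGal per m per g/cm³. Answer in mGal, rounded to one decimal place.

-169.2

Free-air correction = 0.3086 × 435.9 = 134.52 mGal
Free-air anomaly = 979717.13 − 979992.14 + (134.52) = -140.49 mGal
Bouguer slab correction = 0.04193 × 1.82 × 435.9 = 33.26 mGal
Simple Bouguer anomaly = -140.49 − (33.26) = -173.75 mGal
Complete Bouguer anomaly = -173.75 + 4.56 = -169.19 mGal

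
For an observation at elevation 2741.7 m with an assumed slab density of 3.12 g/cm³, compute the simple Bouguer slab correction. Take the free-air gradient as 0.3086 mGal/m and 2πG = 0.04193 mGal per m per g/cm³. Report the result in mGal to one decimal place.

358.7

Bouguer slab correction = 0.04193 × 3.12 × 2741.7 = 358.7 mGal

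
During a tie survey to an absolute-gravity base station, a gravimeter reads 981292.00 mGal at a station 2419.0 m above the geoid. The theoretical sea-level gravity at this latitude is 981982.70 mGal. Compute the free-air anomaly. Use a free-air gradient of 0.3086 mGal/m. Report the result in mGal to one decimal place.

55.8

Free-air correction = 0.3086 × 2419.0 = 746.50 mGal
Free-air anomaly = 981292.00 − 981982.70 + (746.50) = 55.80 mGal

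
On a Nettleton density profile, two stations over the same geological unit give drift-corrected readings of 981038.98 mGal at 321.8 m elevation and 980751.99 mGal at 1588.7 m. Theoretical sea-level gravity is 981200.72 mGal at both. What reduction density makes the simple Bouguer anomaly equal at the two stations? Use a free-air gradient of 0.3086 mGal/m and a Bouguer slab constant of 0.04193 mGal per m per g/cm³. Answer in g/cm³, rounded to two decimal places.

1.96

Δg_obs = 980751.99 − 981038.98 = -286.99 mGal over Δh = 1588.7 − 321.8 = 1266.9 m
Equal Bouguer anomalies ⇒ Δg_obs + (0.3086 − 0.04193ρ)·Δh = 0
0.3086 − 0.04193ρ = −Δg_obs/Δh = 0.22653
ρ = (0.3086 − 0.22653) / 0.04193 = 1.96 g/cm³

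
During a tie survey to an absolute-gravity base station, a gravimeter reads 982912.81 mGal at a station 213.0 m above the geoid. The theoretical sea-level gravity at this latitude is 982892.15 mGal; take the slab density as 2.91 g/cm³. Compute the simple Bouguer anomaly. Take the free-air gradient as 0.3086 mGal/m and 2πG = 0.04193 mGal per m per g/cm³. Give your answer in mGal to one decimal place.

Free-air correction = 0.3086 × 213.0 = 65.73 mGal
Free-air anomaly = 982912.81 − 982892.15 + (65.73) = 86.39 mGal
Bouguer slab correction = 0.04193 × 2.91 × 213.0 = 25.99 mGal
Simple Bouguer anomaly = 86.39 − (25.99) = 60.40 mGal

60.4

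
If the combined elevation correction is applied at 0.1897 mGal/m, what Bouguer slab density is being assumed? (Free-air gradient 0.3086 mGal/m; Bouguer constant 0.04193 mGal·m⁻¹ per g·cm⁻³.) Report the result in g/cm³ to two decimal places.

2.84

0.1897 = 0.3086 − 0.04193 × ρ
ρ = (0.3086 − 0.1897) / 0.04193 = 2.84 g/cm³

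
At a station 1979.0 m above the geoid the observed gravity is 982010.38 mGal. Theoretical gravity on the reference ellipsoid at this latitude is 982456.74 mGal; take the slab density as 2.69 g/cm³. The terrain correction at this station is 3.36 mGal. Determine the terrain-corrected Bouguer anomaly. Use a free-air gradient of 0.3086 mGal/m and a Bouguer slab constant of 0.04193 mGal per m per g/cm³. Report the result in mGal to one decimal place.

-55.5

Free-air correction = 0.3086 × 1979.0 = 610.72 mGal
Free-air anomaly = 982010.38 − 982456.74 + (610.72) = 164.36 mGal
Bouguer slab correction = 0.04193 × 2.69 × 1979.0 = 223.21 mGal
Simple Bouguer anomaly = 164.36 − (223.21) = -58.85 mGal
Complete Bouguer anomaly = -58.85 + 3.36 = -55.49 mGal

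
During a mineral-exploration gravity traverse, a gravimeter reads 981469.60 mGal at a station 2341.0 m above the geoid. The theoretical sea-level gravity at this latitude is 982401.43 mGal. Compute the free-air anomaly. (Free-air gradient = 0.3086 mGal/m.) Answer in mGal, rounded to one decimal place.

Free-air correction = 0.3086 × 2341.0 = 722.43 mGal
Free-air anomaly = 981469.60 − 982401.43 + (722.43) = -209.40 mGal

-209.4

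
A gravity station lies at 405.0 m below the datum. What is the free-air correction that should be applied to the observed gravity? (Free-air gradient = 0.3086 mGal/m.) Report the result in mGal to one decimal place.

Free-air correction = 0.3086 × -405.0 = -125.0 mGal

-125.0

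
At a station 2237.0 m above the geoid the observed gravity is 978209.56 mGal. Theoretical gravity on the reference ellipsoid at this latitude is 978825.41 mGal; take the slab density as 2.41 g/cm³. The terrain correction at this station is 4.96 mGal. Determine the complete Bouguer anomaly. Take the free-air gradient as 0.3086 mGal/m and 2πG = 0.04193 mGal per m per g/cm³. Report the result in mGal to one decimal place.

-146.6

Free-air correction = 0.3086 × 2237.0 = 690.34 mGal
Free-air anomaly = 978209.56 − 978825.41 + (690.34) = 74.49 mGal
Bouguer slab correction = 0.04193 × 2.41 × 2237.0 = 226.05 mGal
Simple Bouguer anomaly = 74.49 − (226.05) = -151.56 mGal
Complete Bouguer anomaly = -151.56 + 4.96 = -146.60 mGal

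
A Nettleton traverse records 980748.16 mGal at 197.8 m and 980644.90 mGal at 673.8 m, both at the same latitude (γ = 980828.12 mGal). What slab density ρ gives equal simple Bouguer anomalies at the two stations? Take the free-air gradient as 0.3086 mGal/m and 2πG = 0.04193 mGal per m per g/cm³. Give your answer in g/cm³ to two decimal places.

2.19

Δg_obs = 980644.90 − 980748.16 = -103.26 mGal over Δh = 673.8 − 197.8 = 476.0 m
Equal Bouguer anomalies ⇒ Δg_obs + (0.3086 − 0.04193ρ)·Δh = 0
0.3086 − 0.04193ρ = −Δg_obs/Δh = 0.21693
ρ = (0.3086 − 0.21693) / 0.04193 = 2.19 g/cm³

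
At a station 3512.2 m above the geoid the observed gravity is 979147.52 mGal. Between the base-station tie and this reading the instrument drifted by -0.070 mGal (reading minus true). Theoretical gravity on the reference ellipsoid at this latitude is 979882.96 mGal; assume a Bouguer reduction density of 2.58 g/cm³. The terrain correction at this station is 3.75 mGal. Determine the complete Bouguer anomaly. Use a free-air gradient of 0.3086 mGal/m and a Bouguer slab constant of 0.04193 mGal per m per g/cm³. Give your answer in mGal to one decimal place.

Drift-corrected reading = 979147.52 − (-0.070) = 979147.590 mGal
Free-air correction = 0.3086 × 3512.2 = 1083.86 mGal
Free-air anomaly = 979147.590 − 979882.96 + (1083.86) = 348.490 mGal
Bouguer slab correction = 0.04193 × 2.58 × 3512.2 = 379.95 mGal
Simple Bouguer anomaly = 348.490 − (379.95) = -31.460 mGal
Complete Bouguer anomaly = -31.460 + 3.75 = -27.710 mGal

-27.7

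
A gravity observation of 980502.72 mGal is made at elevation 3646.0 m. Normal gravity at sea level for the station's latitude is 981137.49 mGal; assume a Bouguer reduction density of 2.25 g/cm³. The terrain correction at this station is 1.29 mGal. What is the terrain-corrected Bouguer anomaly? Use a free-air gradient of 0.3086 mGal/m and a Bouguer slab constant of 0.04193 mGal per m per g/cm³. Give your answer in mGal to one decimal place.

Free-air correction = 0.3086 × 3646.0 = 1125.16 mGal
Free-air anomaly = 980502.72 − 981137.49 + (1125.16) = 490.39 mGal
Bouguer slab correction = 0.04193 × 2.25 × 3646.0 = 343.97 mGal
Simple Bouguer anomaly = 490.39 − (343.97) = 146.42 mGal
Complete Bouguer anomaly = 146.42 + 1.29 = 147.71 mGal

147.7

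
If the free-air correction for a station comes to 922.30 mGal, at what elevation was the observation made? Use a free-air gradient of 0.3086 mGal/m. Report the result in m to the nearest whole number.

h = 922.30 / 0.3086 = 2988.66 m

2989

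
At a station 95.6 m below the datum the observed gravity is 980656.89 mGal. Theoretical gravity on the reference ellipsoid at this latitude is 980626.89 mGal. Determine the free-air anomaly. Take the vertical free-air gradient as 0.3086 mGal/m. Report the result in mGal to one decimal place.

Free-air correction = 0.3086 × -95.6 = -29.50 mGal
Free-air anomaly = 980656.89 − 980626.89 + (-29.50) = 0.50 mGal

0.5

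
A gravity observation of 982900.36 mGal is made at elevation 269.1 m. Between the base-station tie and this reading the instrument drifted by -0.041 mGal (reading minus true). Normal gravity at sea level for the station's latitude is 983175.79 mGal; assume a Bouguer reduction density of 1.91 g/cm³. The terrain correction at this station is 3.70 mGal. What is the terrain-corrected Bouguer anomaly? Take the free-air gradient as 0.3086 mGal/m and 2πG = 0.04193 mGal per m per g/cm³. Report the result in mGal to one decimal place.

-210.2

Drift-corrected reading = 982900.36 − (-0.041) = 982900.401 mGal
Free-air correction = 0.3086 × 269.1 = 83.04 mGal
Free-air anomaly = 982900.401 − 983175.79 + (83.04) = -192.349 mGal
Bouguer slab correction = 0.04193 × 1.91 × 269.1 = 21.55 mGal
Simple Bouguer anomaly = -192.349 − (21.55) = -213.899 mGal
Complete Bouguer anomaly = -213.899 + 3.70 = -210.199 mGal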